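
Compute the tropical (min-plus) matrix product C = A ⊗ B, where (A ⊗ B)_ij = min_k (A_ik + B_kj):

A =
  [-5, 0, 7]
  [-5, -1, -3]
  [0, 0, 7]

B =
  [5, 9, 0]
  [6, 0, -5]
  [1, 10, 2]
A ⊗ B =
  [0, 0, -5]
  [-2, -1, -6]
  [5, 0, -5]

Apply the min-plus product entry-by-entry:
  C[0][0] = min over k of (A[0][0] + B[0][0] = -5 + 5 = 0, A[0][1] + B[1][0] = 0 + 6 = 6, A[0][2] + B[2][0] = 7 + 1 = 8) = 0 (attained at k = 0)
  C[0][1] = min over k of (A[0][0] + B[0][1] = -5 + 9 = 4, A[0][1] + B[1][1] = 0 + 0 = 0, A[0][2] + B[2][1] = 7 + 10 = 17) = 0 (attained at k = 1)
  C[0][2] = min over k of (A[0][0] + B[0][2] = -5 + 0 = -5, A[0][1] + B[1][2] = 0 + -5 = -5, A[0][2] + B[2][2] = 7 + 2 = 9) = -5 (attained at k = 0)
  C[1][0] = min over k of (A[1][0] + B[0][0] = -5 + 5 = 0, A[1][1] + B[1][0] = -1 + 6 = 5, A[1][2] + B[2][0] = -3 + 1 = -2) = -2 (attained at k = 2)
  C[1][1] = min over k of (A[1][0] + B[0][1] = -5 + 9 = 4, A[1][1] + B[1][1] = -1 + 0 = -1, A[1][2] + B[2][1] = -3 + 10 = 7) = -1 (attained at k = 1)
  C[1][2] = min over k of (A[1][0] + B[0][2] = -5 + 0 = -5, A[1][1] + B[1][2] = -1 + -5 = -6, A[1][2] + B[2][2] = -3 + 2 = -1) = -6 (attained at k = 1)
  C[2][0] = min over k of (A[2][0] + B[0][0] = 0 + 5 = 5, A[2][1] + B[1][0] = 0 + 6 = 6, A[2][2] + B[2][0] = 7 + 1 = 8) = 5 (attained at k = 0)
  C[2][1] = min over k of (A[2][0] + B[0][1] = 0 + 9 = 9, A[2][1] + B[1][1] = 0 + 0 = 0, A[2][2] + B[2][1] = 7 + 10 = 17) = 0 (attained at k = 1)
  C[2][2] = min over k of (A[2][0] + B[0][2] = 0 + 0 = 0, A[2][1] + B[1][2] = 0 + -5 = -5, A[2][2] + B[2][2] = 7 + 2 = 9) = -5 (attained at k = 1)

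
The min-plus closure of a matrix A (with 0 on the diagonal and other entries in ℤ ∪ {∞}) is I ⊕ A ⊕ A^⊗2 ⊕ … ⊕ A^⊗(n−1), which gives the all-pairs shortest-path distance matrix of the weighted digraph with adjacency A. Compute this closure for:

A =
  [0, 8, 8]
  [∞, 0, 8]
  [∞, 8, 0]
Closure =
  [0, 8, 8]
  [∞, 0, 8]
  [∞, 8, 0]

This is the Floyd-Warshall all-pairs shortest-path computation. For each intermediate vertex k = 0, 1, …, 2, update dist[i][j] ← min(dist[i][j], dist[i][k] + dist[k][j]). The final matrix gives, for each (i, j), the minimum total weight of any directed path from i to j (possibly empty when i = j).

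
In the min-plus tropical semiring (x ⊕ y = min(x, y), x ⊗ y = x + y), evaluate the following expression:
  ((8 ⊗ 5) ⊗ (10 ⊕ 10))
((8 ⊗ 5) ⊗ (10 ⊕ 10)) = 23

Expand innermost to outermost. Recall ⊕ takes the minimum of its arguments and ⊗ takes their sum. Working out the expression ((8 ⊗ 5) ⊗ (10 ⊕ 10)) gives 23.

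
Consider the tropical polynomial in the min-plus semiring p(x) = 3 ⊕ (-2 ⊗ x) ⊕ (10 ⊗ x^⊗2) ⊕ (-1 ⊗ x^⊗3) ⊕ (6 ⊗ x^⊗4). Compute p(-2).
p(-2) = -7

A tropical monomial a ⊗ x^⊗i evaluates to a + i · x. Evaluating each term at x = -2:
  Term 0 contributes 3 + 0 · -2 = 3
  Term 1 contributes -2 + 1 · -2 = -4
  Term 2 contributes 10 + 2 · -2 = 6
  Term 3 contributes -1 + 3 · -2 = -7
  Term 4 contributes 6 + 4 · -2 = -2
p(-2) = ⊕ of these = min[3, -4, 6, -7, -2] = -7.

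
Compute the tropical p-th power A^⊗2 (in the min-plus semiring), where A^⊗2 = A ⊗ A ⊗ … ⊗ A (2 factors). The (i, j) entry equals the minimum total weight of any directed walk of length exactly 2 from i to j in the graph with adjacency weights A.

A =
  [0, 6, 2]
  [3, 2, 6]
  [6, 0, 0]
A^⊗2 =
  [0, 2, 2]
  [3, 4, 5]
  [3, 0, 0]

Each entry (A^⊗2)_ij equals the minimum over all length-2 walks i = v_0 → v_1 → … → v_2 = j of Σ_t A[v_t][v_{t+1}]. For example, for (i, j) = (0, 2) we minimise over 3 possible intermediate vertex sequences; the minimum is 2, attained along the walk 0 → 0 → 2.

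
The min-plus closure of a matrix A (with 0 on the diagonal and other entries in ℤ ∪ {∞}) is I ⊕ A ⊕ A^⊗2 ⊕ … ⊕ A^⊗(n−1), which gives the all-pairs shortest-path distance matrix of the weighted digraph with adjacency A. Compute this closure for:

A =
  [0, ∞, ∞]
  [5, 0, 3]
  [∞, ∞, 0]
Closure =
  [0, ∞, ∞]
  [5, 0, 3]
  [∞, ∞, 0]

This is the Floyd-Warshall all-pairs shortest-path computation. For each intermediate vertex k = 0, 1, …, 2, update dist[i][j] ← min(dist[i][j], dist[i][k] + dist[k][j]). The final matrix gives, for each (i, j), the minimum total weight of any directed path from i to j (possibly empty when i = j).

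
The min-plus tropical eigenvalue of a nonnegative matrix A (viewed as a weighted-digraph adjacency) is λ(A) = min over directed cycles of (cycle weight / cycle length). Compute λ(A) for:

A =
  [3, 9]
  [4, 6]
λ(A) = 3

Enumerate directed cycles and compute their means (weight / length). Sample:
  cycle 0 → 0: weight = 3, length = 1, mean = 3/1 ≈ 3.000
  cycle 1 → 1: weight = 6, length = 1, mean = 6/1 ≈ 6.000
  cycle 0 → 1 → 0: weight = 13, length = 2, mean = 13/2 ≈ 6.500
  cycle 1 → 0 → 1: weight = 13, length = 2, mean = 13/2 ≈ 6.500
Minimum mean = 3.000, attained e.g. along the cycle 0 → 0 with weight 3 and length 1. So λ(A) = 3/1 = 3.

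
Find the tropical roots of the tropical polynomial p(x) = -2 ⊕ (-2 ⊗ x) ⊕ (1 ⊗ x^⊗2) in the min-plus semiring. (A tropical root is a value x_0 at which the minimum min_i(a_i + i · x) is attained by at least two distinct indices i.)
Roots: {-3, 0}

Each tropical root is a break point of the lower envelope of the lines y = a_i + i · x (there are 3 lines, with slopes 0, 1, ..., 2). Only the lines that attain the minimum somewhere contribute to roots; other lines are dominated. Here the surviving (envelope) indices are i = 2, i = 1, i = 0.
Intersections between consecutive envelope lines give the roots: for adjacent envelope indices i < j the intersection is x = (a_i − a_j) / (j − i). Reading off the sorted break points: {-3, 0}.
Verification: at each break x_0, at least two indices attain the minimum of min_i(a_i + i · x_0).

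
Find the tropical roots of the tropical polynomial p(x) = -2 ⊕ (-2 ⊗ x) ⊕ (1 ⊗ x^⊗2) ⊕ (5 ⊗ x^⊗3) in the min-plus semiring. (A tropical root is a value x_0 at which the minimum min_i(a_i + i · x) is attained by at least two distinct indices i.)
Roots: {-4, -3, 0}

Each tropical root is a break point of the lower envelope of the lines y = a_i + i · x (there are 4 lines, with slopes 0, 1, ..., 3). Only the lines that attain the minimum somewhere contribute to roots; other lines are dominated. Here the surviving (envelope) indices are i = 3, i = 2, i = 1, i = 0.
Intersections between consecutive envelope lines give the roots: for adjacent envelope indices i < j the intersection is x = (a_i − a_j) / (j − i). Reading off the sorted break points: {-4, -3, 0}.
Verification: at each break x_0, at least two indices attain the minimum of min_i(a_i + i · x_0).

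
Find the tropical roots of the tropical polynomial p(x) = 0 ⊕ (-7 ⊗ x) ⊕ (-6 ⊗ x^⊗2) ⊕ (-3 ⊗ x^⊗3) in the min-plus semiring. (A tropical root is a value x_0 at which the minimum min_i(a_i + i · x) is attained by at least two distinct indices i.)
Roots: {-3, -1, 7}

Each tropical root is a break point of the lower envelope of the lines y = a_i + i · x (there are 4 lines, with slopes 0, 1, ..., 3). Only the lines that attain the minimum somewhere contribute to roots; other lines are dominated. Here the surviving (envelope) indices are i = 3, i = 2, i = 1, i = 0.
Intersections between consecutive envelope lines give the roots: for adjacent envelope indices i < j the intersection is x = (a_i − a_j) / (j − i). Reading off the sorted break points: {-3, -1, 7}.
Verification: at each break x_0, at least two indices attain the minimum of min_i(a_i + i · x_0).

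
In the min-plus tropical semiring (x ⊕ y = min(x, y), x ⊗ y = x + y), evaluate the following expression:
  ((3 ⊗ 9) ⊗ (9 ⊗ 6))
((3 ⊗ 9) ⊗ (9 ⊗ 6)) = 27

Expand innermost to outermost. Recall ⊕ takes the minimum of its arguments and ⊗ takes their sum. Working out the expression ((3 ⊗ 9) ⊗ (9 ⊗ 6)) gives 27.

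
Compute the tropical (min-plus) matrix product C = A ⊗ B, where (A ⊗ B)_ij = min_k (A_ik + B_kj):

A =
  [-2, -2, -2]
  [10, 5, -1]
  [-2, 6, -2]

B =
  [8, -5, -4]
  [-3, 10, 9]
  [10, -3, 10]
A ⊗ B =
  [-5, -7, -6]
  [2, -4, 6]
  [3, -7, -6]

Apply the min-plus product entry-by-entry:
  C[0][0] = min over k of (A[0][0] + B[0][0] = -2 + 8 = 6, A[0][1] + B[1][0] = -2 + -3 = -5, A[0][2] + B[2][0] = -2 + 10 = 8) = -5 (attained at k = 1)
  C[0][1] = min over k of (A[0][0] + B[0][1] = -2 + -5 = -7, A[0][1] + B[1][1] = -2 + 10 = 8, A[0][2] + B[2][1] = -2 + -3 = -5) = -7 (attained at k = 0)
  C[0][2] = min over k of (A[0][0] + B[0][2] = -2 + -4 = -6, A[0][1] + B[1][2] = -2 + 9 = 7, A[0][2] + B[2][2] = -2 + 10 = 8) = -6 (attained at k = 0)
  C[1][0] = min over k of (A[1][0] + B[0][0] = 10 + 8 = 18, A[1][1] + B[1][0] = 5 + -3 = 2, A[1][2] + B[2][0] = -1 + 10 = 9) = 2 (attained at k = 1)
  C[1][1] = min over k of (A[1][0] + B[0][1] = 10 + -5 = 5, A[1][1] + B[1][1] = 5 + 10 = 15, A[1][2] + B[2][1] = -1 + -3 = -4) = -4 (attained at k = 2)
  C[1][2] = min over k of (A[1][0] + B[0][2] = 10 + -4 = 6, A[1][1] + B[1][2] = 5 + 9 = 14, A[1][2] + B[2][2] = -1 + 10 = 9) = 6 (attained at k = 0)
  C[2][0] = min over k of (A[2][0] + B[0][0] = -2 + 8 = 6, A[2][1] + B[1][0] = 6 + -3 = 3, A[2][2] + B[2][0] = -2 + 10 = 8) = 3 (attained at k = 1)
  C[2][1] = min over k of (A[2][0] + B[0][1] = -2 + -5 = -7, A[2][1] + B[1][1] = 6 + 10 = 16, A[2][2] + B[2][1] = -2 + -3 = -5) = -7 (attained at k = 0)
  C[2][2] = min over k of (A[2][0] + B[0][2] = -2 + -4 = -6, A[2][1] + B[1][2] = 6 + 9 = 15, A[2][2] + B[2][2] = -2 + 10 = 8) = -6 (attained at k = 0)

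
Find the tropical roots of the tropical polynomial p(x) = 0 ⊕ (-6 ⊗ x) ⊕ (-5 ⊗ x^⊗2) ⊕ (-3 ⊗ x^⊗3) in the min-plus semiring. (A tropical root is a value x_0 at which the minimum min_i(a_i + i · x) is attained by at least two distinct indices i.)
Roots: {-2, -1, 6}

Each tropical root is a break point of the lower envelope of the lines y = a_i + i · x (there are 4 lines, with slopes 0, 1, ..., 3). Only the lines that attain the minimum somewhere contribute to roots; other lines are dominated. Here the surviving (envelope) indices are i = 3, i = 2, i = 1, i = 0.
Intersections between consecutive envelope lines give the roots: for adjacent envelope indices i < j the intersection is x = (a_i − a_j) / (j − i). Reading off the sorted break points: {-2, -1, 6}.
Verification: at each break x_0, at least two indices attain the minimum of min_i(a_i + i · x_0).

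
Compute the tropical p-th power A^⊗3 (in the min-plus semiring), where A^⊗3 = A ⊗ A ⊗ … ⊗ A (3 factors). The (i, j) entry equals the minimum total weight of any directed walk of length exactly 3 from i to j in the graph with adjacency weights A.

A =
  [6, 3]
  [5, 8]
A^⊗3 =
  [14, 11]
  [13, 14]

Each entry (A^⊗3)_ij equals the minimum over all length-3 walks i = v_0 → v_1 → … → v_3 = j of Σ_t A[v_t][v_{t+1}]. For example, for (i, j) = (0, 1) we minimise over 4 possible intermediate vertex sequences; the minimum is 11, attained along the walk 0 → 1 → 0 → 1.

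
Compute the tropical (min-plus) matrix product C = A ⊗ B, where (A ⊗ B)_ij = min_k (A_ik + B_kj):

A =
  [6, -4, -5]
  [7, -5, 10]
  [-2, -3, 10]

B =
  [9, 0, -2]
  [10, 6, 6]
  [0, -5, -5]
A ⊗ B =
  [-5, -10, -10]
  [5, 1, 1]
  [7, -2, -4]

Apply the min-plus product entry-by-entry:
  C[0][0] = min over k of (A[0][0] + B[0][0] = 6 + 9 = 15, A[0][1] + B[1][0] = -4 + 10 = 6, A[0][2] + B[2][0] = -5 + 0 = -5) = -5 (attained at k = 2)
  C[0][1] = min over k of (A[0][0] + B[0][1] = 6 + 0 = 6, A[0][1] + B[1][1] = -4 + 6 = 2, A[0][2] + B[2][1] = -5 + -5 = -10) = -10 (attained at k = 2)
  C[0][2] = min over k of (A[0][0] + B[0][2] = 6 + -2 = 4, A[0][1] + B[1][2] = -4 + 6 = 2, A[0][2] + B[2][2] = -5 + -5 = -10) = -10 (attained at k = 2)
  C[1][0] = min over k of (A[1][0] + B[0][0] = 7 + 9 = 16, A[1][1] + B[1][0] = -5 + 10 = 5, A[1][2] + B[2][0] = 10 + 0 = 10) = 5 (attained at k = 1)
  C[1][1] = min over k of (A[1][0] + B[0][1] = 7 + 0 = 7, A[1][1] + B[1][1] = -5 + 6 = 1, A[1][2] + B[2][1] = 10 + -5 = 5) = 1 (attained at k = 1)
  C[1][2] = min over k of (A[1][0] + B[0][2] = 7 + -2 = 5, A[1][1] + B[1][2] = -5 + 6 = 1, A[1][2] + B[2][2] = 10 + -5 = 5) = 1 (attained at k = 1)
  C[2][0] = min over k of (A[2][0] + B[0][0] = -2 + 9 = 7, A[2][1] + B[1][0] = -3 + 10 = 7, A[2][2] + B[2][0] = 10 + 0 = 10) = 7 (attained at k = 0)
  C[2][1] = min over k of (A[2][0] + B[0][1] = -2 + 0 = -2, A[2][1] + B[1][1] = -3 + 6 = 3, A[2][2] + B[2][1] = 10 + -5 = 5) = -2 (attained at k = 0)
  C[2][2] = min over k of (A[2][0] + B[0][2] = -2 + -2 = -4, A[2][1] + B[1][2] = -3 + 6 = 3, A[2][2] + B[2][2] = 10 + -5 = 5) = -4 (attained at k = 0)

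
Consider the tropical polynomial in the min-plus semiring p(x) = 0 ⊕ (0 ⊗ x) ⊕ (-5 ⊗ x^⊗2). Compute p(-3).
p(-3) = -11

A tropical monomial a ⊗ x^⊗i evaluates to a + i · x. Evaluating each term at x = -3:
  Term 0 contributes 0 + 0 · -3 = 0
  Term 1 contributes 0 + 1 · -3 = -3
  Term 2 contributes -5 + 2 · -3 = -11
p(-3) = ⊕ of these = min[0, -3, -11] = -11.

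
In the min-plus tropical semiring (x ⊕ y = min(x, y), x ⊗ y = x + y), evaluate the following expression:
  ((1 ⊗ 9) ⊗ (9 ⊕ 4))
((1 ⊗ 9) ⊗ (9 ⊕ 4)) = 14

Expand innermost to outermost. Recall ⊕ takes the minimum of its arguments and ⊗ takes their sum. Working out the expression ((1 ⊗ 9) ⊗ (9 ⊕ 4)) gives 14.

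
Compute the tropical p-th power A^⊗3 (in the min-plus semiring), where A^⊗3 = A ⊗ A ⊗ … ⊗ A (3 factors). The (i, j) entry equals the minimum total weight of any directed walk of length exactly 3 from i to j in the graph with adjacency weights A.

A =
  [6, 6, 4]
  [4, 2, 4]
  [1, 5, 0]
A^⊗3 =
  [5, 9, 4]
  [5, 6, 4]
  [1, 5, 0]

Each entry (A^⊗3)_ij equals the minimum over all length-3 walks i = v_0 → v_1 → … → v_3 = j of Σ_t A[v_t][v_{t+1}]. For example, for (i, j) = (0, 2) we minimise over 9 possible intermediate vertex sequences; the minimum is 4, attained along the walk 0 → 2 → 2 → 2.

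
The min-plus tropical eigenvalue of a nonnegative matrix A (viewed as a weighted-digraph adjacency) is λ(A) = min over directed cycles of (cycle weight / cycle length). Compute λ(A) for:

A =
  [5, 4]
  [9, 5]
λ(A) = 5

Enumerate directed cycles and compute their means (weight / length). Sample:
  cycle 0 → 0: weight = 5, length = 1, mean = 5/1 ≈ 5.000
  cycle 1 → 1: weight = 5, length = 1, mean = 5/1 ≈ 5.000
  cycle 0 → 1 → 0: weight = 13, length = 2, mean = 13/2 ≈ 6.500
  cycle 1 → 0 → 1: weight = 13, length = 2, mean = 13/2 ≈ 6.500
Minimum mean = 5.000, attained e.g. along the cycle 0 → 0 with weight 5 and length 1. So λ(A) = 5/1 = 5.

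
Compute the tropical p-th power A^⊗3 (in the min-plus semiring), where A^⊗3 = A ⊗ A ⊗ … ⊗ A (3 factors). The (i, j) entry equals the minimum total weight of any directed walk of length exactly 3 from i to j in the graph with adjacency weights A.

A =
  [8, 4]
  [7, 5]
A^⊗3 =
  [16, 14]
  [17, 15]

Each entry (A^⊗3)_ij equals the minimum over all length-3 walks i = v_0 → v_1 → … → v_3 = j of Σ_t A[v_t][v_{t+1}]. For example, for (i, j) = (0, 1) we minimise over 4 possible intermediate vertex sequences; the minimum is 14, attained along the walk 0 → 1 → 1 → 1.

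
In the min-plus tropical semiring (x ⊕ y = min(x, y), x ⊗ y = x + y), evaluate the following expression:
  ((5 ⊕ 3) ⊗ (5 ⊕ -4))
((5 ⊕ 3) ⊗ (5 ⊕ -4)) = -1

Expand innermost to outermost. Recall ⊕ takes the minimum of its arguments and ⊗ takes their sum. Working out the expression ((5 ⊕ 3) ⊗ (5 ⊕ -4)) gives -1.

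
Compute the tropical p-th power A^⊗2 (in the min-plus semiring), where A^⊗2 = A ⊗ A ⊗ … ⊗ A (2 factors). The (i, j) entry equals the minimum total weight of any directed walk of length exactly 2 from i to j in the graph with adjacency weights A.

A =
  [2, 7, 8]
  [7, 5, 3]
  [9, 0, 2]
A^⊗2 =
  [4, 8, 10]
  [9, 3, 5]
  [7, 2, 3]

Each entry (A^⊗2)_ij equals the minimum over all length-2 walks i = v_0 → v_1 → … → v_2 = j of Σ_t A[v_t][v_{t+1}]. For example, for (i, j) = (0, 2) we minimise over 3 possible intermediate vertex sequences; the minimum is 10, attained along the walk 0 → 0 → 2.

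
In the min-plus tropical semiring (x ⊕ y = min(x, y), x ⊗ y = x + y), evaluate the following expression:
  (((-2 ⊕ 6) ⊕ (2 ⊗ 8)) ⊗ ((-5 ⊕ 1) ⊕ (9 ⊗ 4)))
(((-2 ⊕ 6) ⊕ (2 ⊗ 8)) ⊗ ((-5 ⊕ 1) ⊕ (9 ⊗ 4))) = -7

Expand innermost to outermost. Recall ⊕ takes the minimum of its arguments and ⊗ takes their sum. Working out the expression (((-2 ⊕ 6) ⊕ (2 ⊗ 8)) ⊗ ((-5 ⊕ 1) ⊕ (9 ⊗ 4))) gives -7.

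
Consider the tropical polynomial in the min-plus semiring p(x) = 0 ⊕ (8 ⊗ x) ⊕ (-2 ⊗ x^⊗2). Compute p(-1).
p(-1) = -4

A tropical monomial a ⊗ x^⊗i evaluates to a + i · x. Evaluating each term at x = -1:
  Term 0 contributes 0 + 0 · -1 = 0
  Term 1 contributes 8 + 1 · -1 = 7
  Term 2 contributes -2 + 2 · -1 = -4
p(-1) = ⊕ of these = min[0, 7, -4] = -4.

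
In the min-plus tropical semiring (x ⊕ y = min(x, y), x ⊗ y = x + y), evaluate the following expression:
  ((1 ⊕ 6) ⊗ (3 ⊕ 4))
((1 ⊕ 6) ⊗ (3 ⊕ 4)) = 4

Expand innermost to outermost. Recall ⊕ takes the minimum of its arguments and ⊗ takes their sum. Working out the expression ((1 ⊕ 6) ⊗ (3 ⊕ 4)) gives 4.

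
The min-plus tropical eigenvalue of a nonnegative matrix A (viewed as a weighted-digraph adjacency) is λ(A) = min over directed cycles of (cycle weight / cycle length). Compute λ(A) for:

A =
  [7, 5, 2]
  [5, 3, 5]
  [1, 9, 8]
λ(A) = 3/2

Enumerate directed cycles and compute their means (weight / length). Sample:
  cycle 0 → 0: weight = 7, length = 1, mean = 7/1 ≈ 7.000
  cycle 1 → 1: weight = 3, length = 1, mean = 3/1 ≈ 3.000
  cycle 2 → 2: weight = 8, length = 1, mean = 8/1 ≈ 8.000
  cycle 0 → 1 → 0: weight = 10, length = 2, mean = 10/2 ≈ 5.000
  cycle 0 → 2 → 0: weight = 3, length = 2, mean = 3/2 ≈ 1.500
  cycle 1 → 0 → 1: weight = 10, length = 2, mean = 10/2 ≈ 5.000
Minimum mean = 1.500, attained e.g. along the cycle 0 → 2 → 0 with weight 3 and length 2. So λ(A) = 3/2 = 3/2.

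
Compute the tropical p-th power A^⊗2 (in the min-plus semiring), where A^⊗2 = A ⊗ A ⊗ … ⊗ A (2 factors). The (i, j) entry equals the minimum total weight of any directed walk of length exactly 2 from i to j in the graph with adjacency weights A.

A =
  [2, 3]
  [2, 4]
A^⊗2 =
  [4, 5]
  [4, 5]

Each entry (A^⊗2)_ij equals the minimum over all length-2 walks i = v_0 → v_1 → … → v_2 = j of Σ_t A[v_t][v_{t+1}]. For example, for (i, j) = (0, 1) we minimise over 2 possible intermediate vertex sequences; the minimum is 5, attained along the walk 0 → 0 → 1.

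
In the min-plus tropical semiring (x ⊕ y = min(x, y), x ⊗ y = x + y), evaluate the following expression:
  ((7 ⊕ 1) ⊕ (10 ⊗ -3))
((7 ⊕ 1) ⊕ (10 ⊗ -3)) = 1

Expand innermost to outermost. Recall ⊕ takes the minimum of its arguments and ⊗ takes their sum. Working out the expression ((7 ⊕ 1) ⊕ (10 ⊗ -3)) gives 1.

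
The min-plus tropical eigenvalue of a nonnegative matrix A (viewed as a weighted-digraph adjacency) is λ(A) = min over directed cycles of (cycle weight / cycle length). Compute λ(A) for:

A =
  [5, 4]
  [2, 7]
λ(A) = 3

Enumerate directed cycles and compute their means (weight / length). Sample:
  cycle 0 → 0: weight = 5, length = 1, mean = 5/1 ≈ 5.000
  cycle 1 → 1: weight = 7, length = 1, mean = 7/1 ≈ 7.000
  cycle 0 → 1 → 0: weight = 6, length = 2, mean = 6/2 ≈ 3.000
  cycle 1 → 0 → 1: weight = 6, length = 2, mean = 6/2 ≈ 3.000
Minimum mean = 3.000, attained e.g. along the cycle 0 → 1 → 0 with weight 6 and length 2. So λ(A) = 6/2 = 3.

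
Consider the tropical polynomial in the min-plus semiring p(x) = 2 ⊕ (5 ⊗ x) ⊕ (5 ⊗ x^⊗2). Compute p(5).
p(5) = 2

A tropical monomial a ⊗ x^⊗i evaluates to a + i · x. Evaluating each term at x = 5:
  Term 0 contributes 2 + 0 · 5 = 2
  Term 1 contributes 5 + 1 · 5 = 10
  Term 2 contributes 5 + 2 · 5 = 15
p(5) = ⊕ of these = min[2, 10, 15] = 2.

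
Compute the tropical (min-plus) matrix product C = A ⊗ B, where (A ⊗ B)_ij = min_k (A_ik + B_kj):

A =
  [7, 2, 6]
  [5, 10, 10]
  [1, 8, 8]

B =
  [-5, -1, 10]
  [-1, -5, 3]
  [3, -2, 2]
A ⊗ B =
  [1, -3, 5]
  [0, 4, 12]
  [-4, 0, 10]

Apply the min-plus product entry-by-entry:
  C[0][0] = min over k of (A[0][0] + B[0][0] = 7 + -5 = 2, A[0][1] + B[1][0] = 2 + -1 = 1, A[0][2] + B[2][0] = 6 + 3 = 9) = 1 (attained at k = 1)
  C[0][1] = min over k of (A[0][0] + B[0][1] = 7 + -1 = 6, A[0][1] + B[1][1] = 2 + -5 = -3, A[0][2] + B[2][1] = 6 + -2 = 4) = -3 (attained at k = 1)
  C[0][2] = min over k of (A[0][0] + B[0][2] = 7 + 10 = 17, A[0][1] + B[1][2] = 2 + 3 = 5, A[0][2] + B[2][2] = 6 + 2 = 8) = 5 (attained at k = 1)
  C[1][0] = min over k of (A[1][0] + B[0][0] = 5 + -5 = 0, A[1][1] + B[1][0] = 10 + -1 = 9, A[1][2] + B[2][0] = 10 + 3 = 13) = 0 (attained at k = 0)
  C[1][1] = min over k of (A[1][0] + B[0][1] = 5 + -1 = 4, A[1][1] + B[1][1] = 10 + -5 = 5, A[1][2] + B[2][1] = 10 + -2 = 8) = 4 (attained at k = 0)
  C[1][2] = min over k of (A[1][0] + B[0][2] = 5 + 10 = 15, A[1][1] + B[1][2] = 10 + 3 = 13, A[1][2] + B[2][2] = 10 + 2 = 12) = 12 (attained at k = 2)
  C[2][0] = min over k of (A[2][0] + B[0][0] = 1 + -5 = -4, A[2][1] + B[1][0] = 8 + -1 = 7, A[2][2] + B[2][0] = 8 + 3 = 11) = -4 (attained at k = 0)
  C[2][1] = min over k of (A[2][0] + B[0][1] = 1 + -1 = 0, A[2][1] + B[1][1] = 8 + -5 = 3, A[2][2] + B[2][1] = 8 + -2 = 6) = 0 (attained at k = 0)
  C[2][2] = min over k of (A[2][0] + B[0][2] = 1 + 10 = 11, A[2][1] + B[1][2] = 8 + 3 = 11, A[2][2] + B[2][2] = 8 + 2 = 10) = 10 (attained at k = 2)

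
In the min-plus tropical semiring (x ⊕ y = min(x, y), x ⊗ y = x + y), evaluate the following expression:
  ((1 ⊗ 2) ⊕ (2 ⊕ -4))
((1 ⊗ 2) ⊕ (2 ⊕ -4)) = -4

Expand innermost to outermost. Recall ⊕ takes the minimum of its arguments and ⊗ takes their sum. Working out the expression ((1 ⊗ 2) ⊕ (2 ⊕ -4)) gives -4.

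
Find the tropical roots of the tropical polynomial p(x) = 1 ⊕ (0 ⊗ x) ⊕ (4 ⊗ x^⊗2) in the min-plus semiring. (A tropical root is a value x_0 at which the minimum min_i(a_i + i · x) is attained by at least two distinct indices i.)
Roots: {-4, 1}

Each tropical root is a break point of the lower envelope of the lines y = a_i + i · x (there are 3 lines, with slopes 0, 1, ..., 2). Only the lines that attain the minimum somewhere contribute to roots; other lines are dominated. Here the surviving (envelope) indices are i = 2, i = 1, i = 0.
Intersections between consecutive envelope lines give the roots: for adjacent envelope indices i < j the intersection is x = (a_i − a_j) / (j − i). Reading off the sorted break points: {-4, 1}.
Verification: at each break x_0, at least two indices attain the minimum of min_i(a_i + i · x_0).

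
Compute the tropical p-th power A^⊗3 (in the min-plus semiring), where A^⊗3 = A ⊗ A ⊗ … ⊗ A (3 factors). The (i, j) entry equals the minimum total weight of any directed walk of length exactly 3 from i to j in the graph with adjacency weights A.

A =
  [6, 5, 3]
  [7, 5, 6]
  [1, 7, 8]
A^⊗3 =
  [10, 9, 7]
  [11, 12, 10]
  [5, 11, 10]

Each entry (A^⊗3)_ij equals the minimum over all length-3 walks i = v_0 → v_1 → … → v_3 = j of Σ_t A[v_t][v_{t+1}]. For example, for (i, j) = (0, 2) we minimise over 9 possible intermediate vertex sequences; the minimum is 7, attained along the walk 0 → 2 → 0 → 2.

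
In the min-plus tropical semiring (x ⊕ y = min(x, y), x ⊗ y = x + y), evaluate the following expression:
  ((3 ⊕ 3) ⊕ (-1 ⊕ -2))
((3 ⊕ 3) ⊕ (-1 ⊕ -2)) = -2

Expand innermost to outermost. Recall ⊕ takes the minimum of its arguments and ⊗ takes their sum. Working out the expression ((3 ⊕ 3) ⊕ (-1 ⊕ -2)) gives -2.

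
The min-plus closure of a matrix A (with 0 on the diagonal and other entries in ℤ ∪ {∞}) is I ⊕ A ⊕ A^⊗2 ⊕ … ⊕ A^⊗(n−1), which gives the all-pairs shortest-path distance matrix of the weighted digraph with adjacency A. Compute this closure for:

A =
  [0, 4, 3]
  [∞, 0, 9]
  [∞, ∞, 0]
Closure =
  [0, 4, 3]
  [∞, 0, 9]
  [∞, ∞, 0]

This is the Floyd-Warshall all-pairs shortest-path computation. For each intermediate vertex k = 0, 1, …, 2, update dist[i][j] ← min(dist[i][j], dist[i][k] + dist[k][j]). The final matrix gives, for each (i, j), the minimum total weight of any directed path from i to j (possibly empty when i = j).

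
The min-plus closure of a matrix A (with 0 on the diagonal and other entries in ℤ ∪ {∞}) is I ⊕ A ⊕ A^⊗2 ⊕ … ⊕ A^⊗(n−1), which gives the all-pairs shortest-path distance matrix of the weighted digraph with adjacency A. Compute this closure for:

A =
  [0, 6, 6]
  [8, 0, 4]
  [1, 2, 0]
Closure =
  [0, 6, 6]
  [5, 0, 4]
  [1, 2, 0]

This is the Floyd-Warshall all-pairs shortest-path computation. For each intermediate vertex k = 0, 1, …, 2, update dist[i][j] ← min(dist[i][j], dist[i][k] + dist[k][j]). The final matrix gives, for each (i, j), the minimum total weight of any directed path from i to j (possibly empty when i = j).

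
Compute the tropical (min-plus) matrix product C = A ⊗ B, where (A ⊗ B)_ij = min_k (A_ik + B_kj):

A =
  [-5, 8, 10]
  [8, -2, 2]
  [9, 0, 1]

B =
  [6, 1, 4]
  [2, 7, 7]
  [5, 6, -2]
A ⊗ B =
  [1, -4, -1]
  [0, 5, 0]
  [2, 7, -1]

Apply the min-plus product entry-by-entry:
  C[0][0] = min over k of (A[0][0] + B[0][0] = -5 + 6 = 1, A[0][1] + B[1][0] = 8 + 2 = 10, A[0][2] + B[2][0] = 10 + 5 = 15) = 1 (attained at k = 0)
  C[0][1] = min over k of (A[0][0] + B[0][1] = -5 + 1 = -4, A[0][1] + B[1][1] = 8 + 7 = 15, A[0][2] + B[2][1] = 10 + 6 = 16) = -4 (attained at k = 0)
  C[0][2] = min over k of (A[0][0] + B[0][2] = -5 + 4 = -1, A[0][1] + B[1][2] = 8 + 7 = 15, A[0][2] + B[2][2] = 10 + -2 = 8) = -1 (attained at k = 0)
  C[1][0] = min over k of (A[1][0] + B[0][0] = 8 + 6 = 14, A[1][1] + B[1][0] = -2 + 2 = 0, A[1][2] + B[2][0] = 2 + 5 = 7) = 0 (attained at k = 1)
  C[1][1] = min over k of (A[1][0] + B[0][1] = 8 + 1 = 9, A[1][1] + B[1][1] = -2 + 7 = 5, A[1][2] + B[2][1] = 2 + 6 = 8) = 5 (attained at k = 1)
  C[1][2] = min over k of (A[1][0] + B[0][2] = 8 + 4 = 12, A[1][1] + B[1][2] = -2 + 7 = 5, A[1][2] + B[2][2] = 2 + -2 = 0) = 0 (attained at k = 2)
  C[2][0] = min over k of (A[2][0] + B[0][0] = 9 + 6 = 15, A[2][1] + B[1][0] = 0 + 2 = 2, A[2][2] + B[2][0] = 1 + 5 = 6) = 2 (attained at k = 1)
  C[2][1] = min over k of (A[2][0] + B[0][1] = 9 + 1 = 10, A[2][1] + B[1][1] = 0 + 7 = 7, A[2][2] + B[2][1] = 1 + 6 = 7) = 7 (attained at k = 1)
  C[2][2] = min over k of (A[2][0] + B[0][2] = 9 + 4 = 13, A[2][1] + B[1][2] = 0 + 7 = 7, A[2][2] + B[2][2] = 1 + -2 = -1) = -1 (attained at k = 2)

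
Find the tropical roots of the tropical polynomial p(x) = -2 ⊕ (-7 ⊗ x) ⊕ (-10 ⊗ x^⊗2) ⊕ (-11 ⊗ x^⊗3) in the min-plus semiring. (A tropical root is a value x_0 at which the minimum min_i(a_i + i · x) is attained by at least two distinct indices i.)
Roots: {1, 3, 5}

Each tropical root is a break point of the lower envelope of the lines y = a_i + i · x (there are 4 lines, with slopes 0, 1, ..., 3). Only the lines that attain the minimum somewhere contribute to roots; other lines are dominated. Here the surviving (envelope) indices are i = 3, i = 2, i = 1, i = 0.
Intersections between consecutive envelope lines give the roots: for adjacent envelope indices i < j the intersection is x = (a_i − a_j) / (j − i). Reading off the sorted break points: {1, 3, 5}.
Verification: at each break x_0, at least two indices attain the minimum of min_i(a_i + i · x_0).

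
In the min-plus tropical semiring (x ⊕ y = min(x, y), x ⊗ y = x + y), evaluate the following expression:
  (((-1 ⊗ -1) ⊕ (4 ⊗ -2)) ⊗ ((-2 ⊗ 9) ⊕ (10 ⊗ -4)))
(((-1 ⊗ -1) ⊕ (4 ⊗ -2)) ⊗ ((-2 ⊗ 9) ⊕ (10 ⊗ -4))) = 4

Expand innermost to outermost. Recall ⊕ takes the minimum of its arguments and ⊗ takes their sum. Working out the expression (((-1 ⊗ -1) ⊕ (4 ⊗ -2)) ⊗ ((-2 ⊗ 9) ⊕ (10 ⊗ -4))) gives 4.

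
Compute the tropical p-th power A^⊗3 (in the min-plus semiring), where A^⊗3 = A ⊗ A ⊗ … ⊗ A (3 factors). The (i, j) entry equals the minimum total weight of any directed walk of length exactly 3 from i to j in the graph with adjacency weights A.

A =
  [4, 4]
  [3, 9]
A^⊗3 =
  [11, 11]
  [10, 11]

Each entry (A^⊗3)_ij equals the minimum over all length-3 walks i = v_0 → v_1 → … → v_3 = j of Σ_t A[v_t][v_{t+1}]. For example, for (i, j) = (0, 1) we minimise over 4 possible intermediate vertex sequences; the minimum is 11, attained along the walk 0 → 1 → 0 → 1.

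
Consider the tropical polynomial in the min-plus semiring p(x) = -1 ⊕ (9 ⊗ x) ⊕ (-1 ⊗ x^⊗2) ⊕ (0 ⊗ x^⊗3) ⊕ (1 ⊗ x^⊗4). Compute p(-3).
p(-3) = -11

A tropical monomial a ⊗ x^⊗i evaluates to a + i · x. Evaluating each term at x = -3:
  Term 0 contributes -1 + 0 · -3 = -1
  Term 1 contributes 9 + 1 · -3 = 6
  Term 2 contributes -1 + 2 · -3 = -7
  Term 3 contributes 0 + 3 · -3 = -9
  Term 4 contributes 1 + 4 · -3 = -11
p(-3) = ⊕ of these = min[-1, 6, -7, -9, -11] = -11.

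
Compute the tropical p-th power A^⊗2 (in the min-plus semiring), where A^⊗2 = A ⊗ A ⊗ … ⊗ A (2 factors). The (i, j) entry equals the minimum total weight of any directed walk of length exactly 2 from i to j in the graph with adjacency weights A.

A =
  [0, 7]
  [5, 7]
A^⊗2 =
  [0, 7]
  [5, 12]

Each entry (A^⊗2)_ij equals the minimum over all length-2 walks i = v_0 → v_1 → … → v_2 = j of Σ_t A[v_t][v_{t+1}]. For example, for (i, j) = (0, 1) we minimise over 2 possible intermediate vertex sequences; the minimum is 7, attained along the walk 0 → 0 → 1.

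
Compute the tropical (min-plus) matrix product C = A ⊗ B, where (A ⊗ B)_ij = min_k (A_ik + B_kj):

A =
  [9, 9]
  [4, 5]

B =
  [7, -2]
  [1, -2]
A ⊗ B =
  [10, 7]
  [6, 2]

Apply the min-plus product entry-by-entry:
  C[0][0] = min over k of (A[0][0] + B[0][0] = 9 + 7 = 16, A[0][1] + B[1][0] = 9 + 1 = 10) = 10 (attained at k = 1)
  C[0][1] = min over k of (A[0][0] + B[0][1] = 9 + -2 = 7, A[0][1] + B[1][1] = 9 + -2 = 7) = 7 (attained at k = 0)
  C[1][0] = min over k of (A[1][0] + B[0][0] = 4 + 7 = 11, A[1][1] + B[1][0] = 5 + 1 = 6) = 6 (attained at k = 1)
  C[1][1] = min over k of (A[1][0] + B[0][1] = 4 + -2 = 2, A[1][1] + B[1][1] = 5 + -2 = 3) = 2 (attained at k = 0)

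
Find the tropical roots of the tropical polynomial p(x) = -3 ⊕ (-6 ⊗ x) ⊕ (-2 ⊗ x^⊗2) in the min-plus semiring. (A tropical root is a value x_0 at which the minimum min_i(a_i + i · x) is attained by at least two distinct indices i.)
Roots: {-4, 3}

Each tropical root is a break point of the lower envelope of the lines y = a_i + i · x (there are 3 lines, with slopes 0, 1, ..., 2). Only the lines that attain the minimum somewhere contribute to roots; other lines are dominated. Here the surviving (envelope) indices are i = 2, i = 1, i = 0.
Intersections between consecutive envelope lines give the roots: for adjacent envelope indices i < j the intersection is x = (a_i − a_j) / (j − i). Reading off the sorted break points: {-4, 3}.
Verification: at each break x_0, at least two indices attain the minimum of min_i(a_i + i · x_0).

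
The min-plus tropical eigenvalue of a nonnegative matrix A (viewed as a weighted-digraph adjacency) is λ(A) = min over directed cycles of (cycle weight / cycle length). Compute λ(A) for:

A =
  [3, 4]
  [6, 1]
λ(A) = 1

Enumerate directed cycles and compute their means (weight / length). Sample:
  cycle 0 → 0: weight = 3, length = 1, mean = 3/1 ≈ 3.000
  cycle 1 → 1: weight = 1, length = 1, mean = 1/1 ≈ 1.000
  cycle 0 → 1 → 0: weight = 10, length = 2, mean = 10/2 ≈ 5.000
  cycle 1 → 0 → 1: weight = 10, length = 2, mean = 10/2 ≈ 5.000
Minimum mean = 1.000, attained e.g. along the cycle 1 → 1 with weight 1 and length 1. So λ(A) = 1/1 = 1.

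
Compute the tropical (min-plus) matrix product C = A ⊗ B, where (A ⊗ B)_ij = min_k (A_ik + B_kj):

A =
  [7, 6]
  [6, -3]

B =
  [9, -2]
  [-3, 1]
A ⊗ B =
  [3, 5]
  [-6, -2]

Apply the min-plus product entry-by-entry:
  C[0][0] = min over k of (A[0][0] + B[0][0] = 7 + 9 = 16, A[0][1] + B[1][0] = 6 + -3 = 3) = 3 (attained at k = 1)
  C[0][1] = min over k of (A[0][0] + B[0][1] = 7 + -2 = 5, A[0][1] + B[1][1] = 6 + 1 = 7) = 5 (attained at k = 0)
  C[1][0] = min over k of (A[1][0] + B[0][0] = 6 + 9 = 15, A[1][1] + B[1][0] = -3 + -3 = -6) = -6 (attained at k = 1)
  C[1][1] = min over k of (A[1][0] + B[0][1] = 6 + -2 = 4, A[1][1] + B[1][1] = -3 + 1 = -2) = -2 (attained at k = 1)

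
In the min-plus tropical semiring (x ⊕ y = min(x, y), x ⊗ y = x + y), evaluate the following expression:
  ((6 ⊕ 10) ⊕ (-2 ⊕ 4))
((6 ⊕ 10) ⊕ (-2 ⊕ 4)) = -2

Expand innermost to outermost. Recall ⊕ takes the minimum of its arguments and ⊗ takes their sum. Working out the expression ((6 ⊕ 10) ⊕ (-2 ⊕ 4)) gives -2.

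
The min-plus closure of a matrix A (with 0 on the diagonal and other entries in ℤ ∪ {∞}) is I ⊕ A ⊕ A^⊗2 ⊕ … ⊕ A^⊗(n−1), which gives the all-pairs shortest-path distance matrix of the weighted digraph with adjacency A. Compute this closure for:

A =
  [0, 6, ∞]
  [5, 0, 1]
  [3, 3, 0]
Closure =
  [0, 6, 7]
  [4, 0, 1]
  [3, 3, 0]

This is the Floyd-Warshall all-pairs shortest-path computation. For each intermediate vertex k = 0, 1, …, 2, update dist[i][j] ← min(dist[i][j], dist[i][k] + dist[k][j]). The final matrix gives, for each (i, j), the minimum total weight of any directed path from i to j (possibly empty when i = j).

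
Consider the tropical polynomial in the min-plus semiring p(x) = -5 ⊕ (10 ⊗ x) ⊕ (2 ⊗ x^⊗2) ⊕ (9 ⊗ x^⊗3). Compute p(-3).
p(-3) = -5

A tropical monomial a ⊗ x^⊗i evaluates to a + i · x. Evaluating each term at x = -3:
  Term 0 contributes -5 + 0 · -3 = -5
  Term 1 contributes 10 + 1 · -3 = 7
  Term 2 contributes 2 + 2 · -3 = -4
  Term 3 contributes 9 + 3 · -3 = 0
p(-3) = ⊕ of these = min[-5, 7, -4, 0] = -5.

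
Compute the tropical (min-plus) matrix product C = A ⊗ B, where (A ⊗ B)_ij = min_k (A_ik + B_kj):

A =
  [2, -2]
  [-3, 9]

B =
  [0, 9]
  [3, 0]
A ⊗ B =
  [1, -2]
  [-3, 6]

Apply the min-plus product entry-by-entry:
  C[0][0] = min over k of (A[0][0] + B[0][0] = 2 + 0 = 2, A[0][1] + B[1][0] = -2 + 3 = 1) = 1 (attained at k = 1)
  C[0][1] = min over k of (A[0][0] + B[0][1] = 2 + 9 = 11, A[0][1] + B[1][1] = -2 + 0 = -2) = -2 (attained at k = 1)
  C[1][0] = min over k of (A[1][0] + B[0][0] = -3 + 0 = -3, A[1][1] + B[1][0] = 9 + 3 = 12) = -3 (attained at k = 0)
  C[1][1] = min over k of (A[1][0] + B[0][1] = -3 + 9 = 6, A[1][1] + B[1][1] = 9 + 0 = 9) = 6 (attained at k = 0)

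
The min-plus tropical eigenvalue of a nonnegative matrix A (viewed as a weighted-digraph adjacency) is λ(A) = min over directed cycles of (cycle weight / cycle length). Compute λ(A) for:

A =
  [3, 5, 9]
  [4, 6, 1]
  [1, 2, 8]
λ(A) = 3/2

Enumerate directed cycles and compute their means (weight / length). Sample:
  cycle 0 → 0: weight = 3, length = 1, mean = 3/1 ≈ 3.000
  cycle 1 → 1: weight = 6, length = 1, mean = 6/1 ≈ 6.000
  cycle 2 → 2: weight = 8, length = 1, mean = 8/1 ≈ 8.000
  cycle 0 → 1 → 0: weight = 9, length = 2, mean = 9/2 ≈ 4.500
  cycle 0 → 2 → 0: weight = 10, length = 2, mean = 10/2 ≈ 5.000
  cycle 1 → 0 → 1: weight = 9, length = 2, mean = 9/2 ≈ 4.500
Minimum mean = 1.500, attained e.g. along the cycle 1 → 2 → 1 with weight 3 and length 2. So λ(A) = 3/2 = 3/2.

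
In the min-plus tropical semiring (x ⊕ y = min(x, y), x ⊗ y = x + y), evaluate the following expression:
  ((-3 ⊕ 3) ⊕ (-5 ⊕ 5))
((-3 ⊕ 3) ⊕ (-5 ⊕ 5)) = -5

Expand innermost to outermost. Recall ⊕ takes the minimum of its arguments and ⊗ takes their sum. Working out the expression ((-3 ⊕ 3) ⊕ (-5 ⊕ 5)) gives -5.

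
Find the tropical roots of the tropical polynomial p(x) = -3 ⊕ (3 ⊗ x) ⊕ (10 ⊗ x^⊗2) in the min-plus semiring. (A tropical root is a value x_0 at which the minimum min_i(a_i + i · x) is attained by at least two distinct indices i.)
Roots: {-7, -6}

Each tropical root is a break point of the lower envelope of the lines y = a_i + i · x (there are 3 lines, with slopes 0, 1, ..., 2). Only the lines that attain the minimum somewhere contribute to roots; other lines are dominated. Here the surviving (envelope) indices are i = 2, i = 1, i = 0.
Intersections between consecutive envelope lines give the roots: for adjacent envelope indices i < j the intersection is x = (a_i − a_j) / (j − i). Reading off the sorted break points: {-7, -6}.
Verification: at each break x_0, at least two indices attain the minimum of min_i(a_i + i · x_0).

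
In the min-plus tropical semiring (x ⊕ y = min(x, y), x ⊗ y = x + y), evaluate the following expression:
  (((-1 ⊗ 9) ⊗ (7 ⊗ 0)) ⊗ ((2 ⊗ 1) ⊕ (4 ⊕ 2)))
(((-1 ⊗ 9) ⊗ (7 ⊗ 0)) ⊗ ((2 ⊗ 1) ⊕ (4 ⊕ 2))) = 17

Expand innermost to outermost. Recall ⊕ takes the minimum of its arguments and ⊗ takes their sum. Working out the expression (((-1 ⊗ 9) ⊗ (7 ⊗ 0)) ⊗ ((2 ⊗ 1) ⊕ (4 ⊕ 2))) gives 17.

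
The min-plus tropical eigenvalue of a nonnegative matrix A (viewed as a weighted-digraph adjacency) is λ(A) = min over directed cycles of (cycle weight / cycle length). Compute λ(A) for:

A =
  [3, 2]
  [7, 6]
λ(A) = 3

Enumerate directed cycles and compute their means (weight / length). Sample:
  cycle 0 → 0: weight = 3, length = 1, mean = 3/1 ≈ 3.000
  cycle 1 → 1: weight = 6, length = 1, mean = 6/1 ≈ 6.000
  cycle 0 → 1 → 0: weight = 9, length = 2, mean = 9/2 ≈ 4.500
  cycle 1 → 0 → 1: weight = 9, length = 2, mean = 9/2 ≈ 4.500
Minimum mean = 3.000, attained e.g. along the cycle 0 → 0 with weight 3 and length 1. So λ(A) = 3/1 = 3.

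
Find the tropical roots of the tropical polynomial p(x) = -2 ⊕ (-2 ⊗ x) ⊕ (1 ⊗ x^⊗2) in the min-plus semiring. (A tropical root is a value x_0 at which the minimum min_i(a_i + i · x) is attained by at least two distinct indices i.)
Roots: {-3, 0}

Each tropical root is a break point of the lower envelope of the lines y = a_i + i · x (there are 3 lines, with slopes 0, 1, ..., 2). Only the lines that attain the minimum somewhere contribute to roots; other lines are dominated. Here the surviving (envelope) indices are i = 2, i = 1, i = 0.
Intersections between consecutive envelope lines give the roots: for adjacent envelope indices i < j the intersection is x = (a_i − a_j) / (j − i). Reading off the sorted break points: {-3, 0}.
Verification: at each break x_0, at least two indices attain the minimum of min_i(a_i + i · x_0).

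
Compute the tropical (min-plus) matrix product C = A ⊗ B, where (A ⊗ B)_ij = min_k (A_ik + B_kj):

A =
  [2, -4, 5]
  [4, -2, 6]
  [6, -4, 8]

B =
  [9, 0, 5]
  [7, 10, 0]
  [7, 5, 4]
A ⊗ B =
  [3, 2, -4]
  [5, 4, -2]
  [3, 6, -4]

Apply the min-plus product entry-by-entry:
  C[0][0] = min over k of (A[0][0] + B[0][0] = 2 + 9 = 11, A[0][1] + B[1][0] = -4 + 7 = 3, A[0][2] + B[2][0] = 5 + 7 = 12) = 3 (attained at k = 1)
  C[0][1] = min over k of (A[0][0] + B[0][1] = 2 + 0 = 2, A[0][1] + B[1][1] = -4 + 10 = 6, A[0][2] + B[2][1] = 5 + 5 = 10) = 2 (attained at k = 0)
  C[0][2] = min over k of (A[0][0] + B[0][2] = 2 + 5 = 7, A[0][1] + B[1][2] = -4 + 0 = -4, A[0][2] + B[2][2] = 5 + 4 = 9) = -4 (attained at k = 1)
  C[1][0] = min over k of (A[1][0] + B[0][0] = 4 + 9 = 13, A[1][1] + B[1][0] = -2 + 7 = 5, A[1][2] + B[2][0] = 6 + 7 = 13) = 5 (attained at k = 1)
  C[1][1] = min over k of (A[1][0] + B[0][1] = 4 + 0 = 4, A[1][1] + B[1][1] = -2 + 10 = 8, A[1][2] + B[2][1] = 6 + 5 = 11) = 4 (attained at k = 0)
  C[1][2] = min over k of (A[1][0] + B[0][2] = 4 + 5 = 9, A[1][1] + B[1][2] = -2 + 0 = -2, A[1][2] + B[2][2] = 6 + 4 = 10) = -2 (attained at k = 1)
  C[2][0] = min over k of (A[2][0] + B[0][0] = 6 + 9 = 15, A[2][1] + B[1][0] = -4 + 7 = 3, A[2][2] + B[2][0] = 8 + 7 = 15) = 3 (attained at k = 1)
  C[2][1] = min over k of (A[2][0] + B[0][1] = 6 + 0 = 6, A[2][1] + B[1][1] = -4 + 10 = 6, A[2][2] + B[2][1] = 8 + 5 = 13) = 6 (attained at k = 0)
  C[2][2] = min over k of (A[2][0] + B[0][2] = 6 + 5 = 11, A[2][1] + B[1][2] = -4 + 0 = -4, A[2][2] + B[2][2] = 8 + 4 = 12) = -4 (attained at k = 1)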